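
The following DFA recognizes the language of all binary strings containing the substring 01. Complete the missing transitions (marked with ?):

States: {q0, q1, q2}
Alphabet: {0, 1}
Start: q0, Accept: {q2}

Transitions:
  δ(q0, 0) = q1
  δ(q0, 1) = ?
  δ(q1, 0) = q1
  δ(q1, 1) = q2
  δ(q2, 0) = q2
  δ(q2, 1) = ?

What each state remembers (consistent with the given transitions and accept states):
  q0: 01 not seen yet and the last symbol was not 0
  q1: 01 not seen yet and the last symbol was 0
  q2: the substring 01 has already been seen
Filling in the missing entries:
  δ(q0, 1): in q0 (01 not seen yet and the last symbol was not 0), after reading 1 we have: 01 not seen yet and the last symbol was not 0 → q0
  δ(q2, 1): in q2 (the substring 01 has already been seen), after reading 1 we have: the substring 01 has already been seen → q2

Final answer: δ(q0, 1) = q0; δ(q2, 1) = q2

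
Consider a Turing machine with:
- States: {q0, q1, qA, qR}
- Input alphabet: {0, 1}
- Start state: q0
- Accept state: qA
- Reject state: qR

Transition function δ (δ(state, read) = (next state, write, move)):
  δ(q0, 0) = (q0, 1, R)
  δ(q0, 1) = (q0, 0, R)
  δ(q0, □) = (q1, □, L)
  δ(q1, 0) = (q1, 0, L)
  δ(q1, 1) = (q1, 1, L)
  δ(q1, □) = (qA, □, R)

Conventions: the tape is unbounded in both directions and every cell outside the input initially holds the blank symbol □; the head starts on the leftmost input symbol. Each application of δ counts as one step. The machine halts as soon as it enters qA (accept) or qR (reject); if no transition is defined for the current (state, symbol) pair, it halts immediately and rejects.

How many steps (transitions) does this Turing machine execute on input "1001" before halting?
Step 0: [q0]1001 (head at position 0)
Step 1: δ(q0, 1) = (q0, 0, R)  ⊢  0[q0]001 (head at position 1)
Step 2: δ(q0, 0) = (q0, 1, R)  ⊢  01[q0]01 (head at position 2)
Step 3: δ(q0, 0) = (q0, 1, R)  ⊢  011[q0]1 (head at position 3)
Step 4: δ(q0, 1) = (q0, 0, R)  ⊢  0110[q0]□ (head at position 4)
Step 5: δ(q0, □) = (q1, □, L)  ⊢  011[q1]0□ (head at position 3)
Step 6: δ(q1, 0) = (q1, 0, L)  ⊢  01[q1]10□ (head at position 2)
Step 7: δ(q1, 1) = (q1, 1, L)  ⊢  0[q1]110□ (head at position 1)
Step 8: δ(q1, 1) = (q1, 1, L)  ⊢  [q1]0110□ (head at position 0)
Step 9: δ(q1, 0) = (q1, 0, L)  ⊢  [q1]□0110□ (head at position -1)
Step 10: δ(q1, □) = (qA, □, R)  ⊢  □[qA]0110□ (head at position 0)
The machine is in qA, so it halts and accepts.
Number of transitions executed: 10.

Final answer: 10 steps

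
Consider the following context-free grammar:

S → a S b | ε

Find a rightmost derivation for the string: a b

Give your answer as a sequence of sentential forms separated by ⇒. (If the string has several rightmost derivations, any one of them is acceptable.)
Start with S.
Step 1: the rightmost non-terminal is S; apply S → a S b:  a S b
Step 2: the rightmost non-terminal is S; apply S → ε:  a b

Final answer: S ⇒ a S b ⇒ a b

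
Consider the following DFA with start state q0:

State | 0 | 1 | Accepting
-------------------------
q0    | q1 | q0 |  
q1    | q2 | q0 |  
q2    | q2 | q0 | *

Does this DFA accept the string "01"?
Start in q0.
Read '0': q0 → q1
Read '1': q1 → q0
Final state q0 is not accepting, so the string is rejected.

Final answer: No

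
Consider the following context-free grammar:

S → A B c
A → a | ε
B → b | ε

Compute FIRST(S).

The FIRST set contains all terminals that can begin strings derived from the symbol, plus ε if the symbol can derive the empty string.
FIRST(A) = {a, ε} (A → a | ε) and FIRST(B) = {b, ε} (B → b | ε).
For S → A B c: add FIRST(A) minus ε = {a}; A is nullable, so also add FIRST(B) minus ε = {b}; B is nullable too, so also add FIRST(c) = {c}. The terminal c is never erased, so S is not nullable and ε is not included.
FIRST(S) = {a, b, c}.

Final answer: {a, b, c}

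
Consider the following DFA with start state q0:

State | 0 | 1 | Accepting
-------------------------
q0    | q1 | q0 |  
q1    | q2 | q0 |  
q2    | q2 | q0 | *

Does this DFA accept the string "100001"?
Start in q0.
Read '1': q0 → q0
Read '0': q0 → q1
Read '0': q1 → q2
Read '0': q2 → q2
Read '0': q2 → q2
Read '1': q2 → q0
Final state q0 is not accepting, so the string is rejected.

Final answer: No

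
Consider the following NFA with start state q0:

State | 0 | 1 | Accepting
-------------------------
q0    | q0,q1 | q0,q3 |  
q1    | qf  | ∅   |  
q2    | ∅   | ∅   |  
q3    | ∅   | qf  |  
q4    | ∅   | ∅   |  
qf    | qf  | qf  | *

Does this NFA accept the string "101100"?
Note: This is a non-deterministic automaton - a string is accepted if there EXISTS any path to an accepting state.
Track the set of states the NFA could be in: start {q0}
Read '1': {q0} → {q0, q3}
Read '0': {q0, q3} → {q0, q1}
Read '1': {q0, q1} → {q0, q3}
Read '1': {q0, q3} → {q0, q3, qf}
Read '0': {q0, q3, qf} → {q0, q1, qf}
Read '0': {q0, q1, qf} → {q0, q1, qf}
Final set {q0, q1, qf} contains accepting state(s) {qf} → accepted.

Final answer: Yes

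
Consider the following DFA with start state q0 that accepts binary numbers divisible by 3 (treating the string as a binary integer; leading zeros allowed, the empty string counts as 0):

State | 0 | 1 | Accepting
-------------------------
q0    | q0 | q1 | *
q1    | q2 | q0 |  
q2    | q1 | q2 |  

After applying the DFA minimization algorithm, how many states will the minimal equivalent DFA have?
All 3 states are reachable from q0, so none can be removed as unreachable.
Table-filling: first mark every (accepting, non-accepting) pair as distinguishable (accepting: {q0}; non-accepting: {q1, q2}).
Round 1: (q1, q2) on '1' go to q0 and q2, already distinguishable → mark.
Every pair of states is distinguishable, so the DFA is already minimal.
Equivalence classes: {q0}, {q1}, {q2} → 3 states.

Final answer: 3 states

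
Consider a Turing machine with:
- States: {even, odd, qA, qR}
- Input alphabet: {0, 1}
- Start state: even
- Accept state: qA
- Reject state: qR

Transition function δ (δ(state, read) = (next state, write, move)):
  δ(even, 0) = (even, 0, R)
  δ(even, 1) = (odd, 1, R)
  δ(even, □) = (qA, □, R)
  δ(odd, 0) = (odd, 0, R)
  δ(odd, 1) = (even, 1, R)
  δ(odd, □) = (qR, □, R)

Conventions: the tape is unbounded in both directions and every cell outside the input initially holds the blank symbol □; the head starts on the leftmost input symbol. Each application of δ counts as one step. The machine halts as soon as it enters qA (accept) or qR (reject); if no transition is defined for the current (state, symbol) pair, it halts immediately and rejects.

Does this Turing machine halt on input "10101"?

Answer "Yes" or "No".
Step 0: [even]10101 (head at position 0)
Step 1: δ(even, 1) = (odd, 1, R)  ⊢  1[odd]0101 (head at position 1)
Step 2: δ(odd, 0) = (odd, 0, R)  ⊢  10[odd]101 (head at position 2)
Step 3: δ(odd, 1) = (even, 1, R)  ⊢  101[even]01 (head at position 3)
Step 4: δ(even, 0) = (even, 0, R)  ⊢  1010[even]1 (head at position 4)
Step 5: δ(even, 1) = (odd, 1, R)  ⊢  10101[odd]□ (head at position 5)
Step 6: δ(odd, □) = (qR, □, R)  ⊢  10101□[qR]□ (head at position 6)
The machine is in qR, so it halts and rejects.
It halts after 6 steps.

Final answer: Yes - halts after 6 steps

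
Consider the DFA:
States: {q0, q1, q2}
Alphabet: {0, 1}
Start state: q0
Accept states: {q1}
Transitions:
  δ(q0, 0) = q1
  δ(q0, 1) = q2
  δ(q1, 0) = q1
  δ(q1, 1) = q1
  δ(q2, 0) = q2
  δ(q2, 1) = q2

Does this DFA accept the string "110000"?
Processing string "110000":
  q0 --1--> q2
  q2 --1--> q2
  q2 --0--> q2
  q2 --0--> q2
  q2 --0--> q2
  q2 --0--> q2
Final state: q2
Accept states: {q1}
q2 is not an accept state, so the string is rejected.

Final answer: No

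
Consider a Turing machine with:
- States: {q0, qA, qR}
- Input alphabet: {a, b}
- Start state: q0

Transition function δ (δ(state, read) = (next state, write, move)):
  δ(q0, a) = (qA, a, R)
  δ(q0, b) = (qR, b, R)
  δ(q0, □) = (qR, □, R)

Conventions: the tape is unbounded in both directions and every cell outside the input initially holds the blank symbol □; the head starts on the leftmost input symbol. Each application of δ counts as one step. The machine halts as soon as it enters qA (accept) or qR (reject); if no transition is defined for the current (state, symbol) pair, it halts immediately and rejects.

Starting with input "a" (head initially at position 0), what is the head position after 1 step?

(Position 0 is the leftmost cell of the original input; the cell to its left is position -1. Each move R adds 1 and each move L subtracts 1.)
Step 0: [q0]a (head at position 0)
Step 1: δ(q0, a) = (qA, a, R)  ⊢  a[qA]□ (head at position 1)
Head position after 1 step: 1

Final answer: Position 1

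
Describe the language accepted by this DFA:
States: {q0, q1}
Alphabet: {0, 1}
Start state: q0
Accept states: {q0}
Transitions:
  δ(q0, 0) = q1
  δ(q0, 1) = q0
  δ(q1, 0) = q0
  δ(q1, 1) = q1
Analyzing the DFA structure:
Start state: q0
Accept states: {q0}
Interpreting what each state remembers (checking against the transitions):
  q0: an even number of 0s has been read so far
  q1: an odd number of 0s has been read so far
  δ(q0, 0): in q0 (an even number of 0s has been read so far), after reading 0 we have: an odd number of 0s has been read so far → q1
  δ(q0, 1): in q0 (an even number of 0s has been read so far), after reading 1 we have: an even number of 0s has been read so far → q0
  δ(q1, 0): in q1 (an odd number of 0s has been read so far), after reading 0 we have: an even number of 0s has been read so far → q0
  δ(q1, 1): in q1 (an odd number of 0s has been read so far), after reading 1 we have: an odd number of 0s has been read so far → q1
A string is accepted iff it ends in {q0}, i.e. an even number of 0s has been read so far.
Language: All binary strings with an even number of 0s

Final answer: All binary strings with an even number of 0s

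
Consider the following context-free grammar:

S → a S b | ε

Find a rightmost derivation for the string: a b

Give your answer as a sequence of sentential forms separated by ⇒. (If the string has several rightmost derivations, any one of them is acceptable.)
Start with S.
Step 1: the rightmost non-terminal is S; apply S → a S b:  a S b
Step 2: the rightmost non-terminal is S; apply S → ε:  a b

Final answer: S ⇒ a S b ⇒ a b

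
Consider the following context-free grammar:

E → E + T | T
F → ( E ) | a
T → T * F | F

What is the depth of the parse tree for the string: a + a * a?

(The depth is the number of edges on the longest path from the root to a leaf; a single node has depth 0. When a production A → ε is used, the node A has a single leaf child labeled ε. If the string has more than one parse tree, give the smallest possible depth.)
The grammar is unambiguous; the parse tree of a + a * a is:
E → E + T at the root (depth 0).
  Left E (depth 1) → T (2) → F (3) → a (4).
  Right T (depth 1) → T * F; that T (2) → F (3) → a (4); F (2) → a (3).
The longest root-to-leaf paths have 4 edges.
Depth = 4.

Final answer: 4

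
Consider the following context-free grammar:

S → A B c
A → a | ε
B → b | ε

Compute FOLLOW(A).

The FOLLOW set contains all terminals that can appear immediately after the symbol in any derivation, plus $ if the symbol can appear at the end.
A occurs in S → A B c followed by B c. Add FIRST(B) minus ε = {b}; B is nullable (B → ε), so what follows B can also follow A: the terminal c. FOLLOW(A) = {b, c}.

Final answer: {b, c}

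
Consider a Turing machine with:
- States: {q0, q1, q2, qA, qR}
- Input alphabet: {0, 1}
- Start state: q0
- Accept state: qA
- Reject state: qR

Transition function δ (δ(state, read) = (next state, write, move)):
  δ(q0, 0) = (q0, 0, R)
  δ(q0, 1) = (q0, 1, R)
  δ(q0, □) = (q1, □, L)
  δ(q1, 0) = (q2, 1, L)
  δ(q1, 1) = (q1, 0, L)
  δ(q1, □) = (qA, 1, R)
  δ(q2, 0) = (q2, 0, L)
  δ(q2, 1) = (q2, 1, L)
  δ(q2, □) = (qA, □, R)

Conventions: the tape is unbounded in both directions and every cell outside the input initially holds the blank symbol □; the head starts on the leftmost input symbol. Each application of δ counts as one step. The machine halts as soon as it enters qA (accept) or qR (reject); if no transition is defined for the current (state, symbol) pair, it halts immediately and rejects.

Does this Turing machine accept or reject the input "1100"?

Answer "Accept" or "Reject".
Step 0: [q0]1100 (head at position 0)
Step 1: δ(q0, 1) = (q0, 1, R)  ⊢  1[q0]100 (head at position 1)
Step 2: δ(q0, 1) = (q0, 1, R)  ⊢  11[q0]00 (head at position 2)
Step 3: δ(q0, 0) = (q0, 0, R)  ⊢  110[q0]0 (head at position 3)
Step 4: δ(q0, 0) = (q0, 0, R)  ⊢  1100[q0]□ (head at position 4)
Step 5: δ(q0, □) = (q1, □, L)  ⊢  110[q1]0□ (head at position 3)
Step 6: δ(q1, 0) = (q2, 1, L)  ⊢  11[q2]01□ (head at position 2)
Step 7: δ(q2, 0) = (q2, 0, L)  ⊢  1[q2]101□ (head at position 1)
Step 8: δ(q2, 1) = (q2, 1, L)  ⊢  [q2]1101□ (head at position 0)
Step 9: δ(q2, 1) = (q2, 1, L)  ⊢  [q2]□1101□ (head at position -1)
Step 10: δ(q2, □) = (qA, □, R)  ⊢  □[qA]1101□ (head at position 0)
The machine is in qA, so it halts and accepts.

Final answer: Accept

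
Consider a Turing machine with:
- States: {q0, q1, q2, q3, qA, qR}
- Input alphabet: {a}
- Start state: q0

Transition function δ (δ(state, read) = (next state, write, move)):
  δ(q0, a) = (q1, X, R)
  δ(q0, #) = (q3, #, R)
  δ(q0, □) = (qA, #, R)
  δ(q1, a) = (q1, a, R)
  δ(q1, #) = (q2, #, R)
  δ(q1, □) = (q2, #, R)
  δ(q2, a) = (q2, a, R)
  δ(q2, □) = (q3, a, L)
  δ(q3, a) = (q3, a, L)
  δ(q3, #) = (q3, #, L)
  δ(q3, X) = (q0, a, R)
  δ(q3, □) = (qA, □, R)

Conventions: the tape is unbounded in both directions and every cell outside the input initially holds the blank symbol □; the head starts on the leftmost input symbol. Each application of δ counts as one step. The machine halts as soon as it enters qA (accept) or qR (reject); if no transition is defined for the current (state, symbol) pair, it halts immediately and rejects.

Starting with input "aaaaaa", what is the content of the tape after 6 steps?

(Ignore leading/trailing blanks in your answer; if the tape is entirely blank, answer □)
Step 0: [q0]aaaaaa (head at position 0)
Step 1: δ(q0, a) = (q1, X, R)  ⊢  X[q1]aaaaa (head at position 1)
Step 2: δ(q1, a) = (q1, a, R)  ⊢  Xa[q1]aaaa (head at position 2)
Step 3: δ(q1, a) = (q1, a, R)  ⊢  Xaa[q1]aaa (head at position 3)
Step 4: δ(q1, a) = (q1, a, R)  ⊢  Xaaa[q1]aa (head at position 4)
Step 5: δ(q1, a) = (q1, a, R)  ⊢  Xaaaa[q1]a (head at position 5)
Step 6: δ(q1, a) = (q1, a, R)  ⊢  Xaaaaa[q1]□ (head at position 6)
Tape after 6 steps (ignoring surrounding blanks): Xaaaaa

Final answer: Tape: Xaaaaa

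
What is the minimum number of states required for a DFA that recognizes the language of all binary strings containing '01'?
Language: binary strings containing '01'
Lower bound (Myhill–Nerode): the prefixes ε, 0, 01 are pairwise distinguishable:
  ε vs 01: suffix ε distinguishes them (ε is rejected, 01 is accepted)
  0 vs 01: suffix ε distinguishes them (0 is rejected, 01 is accepted)
  ε vs 0: suffix 1 distinguishes them (ε·1 = 1 is rejected, 0·1 = 01 is accepted)
So any DFA needs at least 3 states.
Upper bound: a DFA with 3 states exists (one state per class above: 'no progress', 'last symbol 0', and 'seen 01' (accepting sink)).
Minimum states: 3

Final answer: 3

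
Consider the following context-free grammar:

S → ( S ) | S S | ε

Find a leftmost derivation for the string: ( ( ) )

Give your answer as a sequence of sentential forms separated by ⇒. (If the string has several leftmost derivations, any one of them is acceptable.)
Start with S.
Step 1: the leftmost non-terminal is S; apply S → ( S ):  ( S )
Step 2: the leftmost non-terminal is S; apply S → ( S ):  ( ( S ) )
Step 3: the leftmost non-terminal is S; apply S → ε:  ( ( ) )

Final answer: S ⇒ ( S ) ⇒ ( ( S ) ) ⇒ ( ( ) )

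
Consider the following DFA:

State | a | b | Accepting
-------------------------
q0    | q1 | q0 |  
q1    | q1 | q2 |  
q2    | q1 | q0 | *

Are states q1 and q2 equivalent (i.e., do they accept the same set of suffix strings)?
Try the suffix ε (the empty string).
From q1: q1 — not accepting.
From q2: q2 — accepting.
The two states disagree on this suffix, so they are not equivalent.

Final answer: No. Distinguishing string: ε (the empty string) - accepted from q2 but not from q1.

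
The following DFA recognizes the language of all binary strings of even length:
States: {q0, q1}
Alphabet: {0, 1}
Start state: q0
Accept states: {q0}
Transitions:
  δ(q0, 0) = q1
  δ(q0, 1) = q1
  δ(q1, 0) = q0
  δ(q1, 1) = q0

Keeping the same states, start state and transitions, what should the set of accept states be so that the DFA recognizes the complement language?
The DFA is complete (every state has a transition on every symbol), so the complement
is recognized by the same DFA with accepting and non-accepting states swapped.
Original accept states: {q0}
Complement accept states = All states - Original accept states
= {q0, q1} - {q0}
= {q1}
Complement language: strings of ODD length

Final answer: {q1}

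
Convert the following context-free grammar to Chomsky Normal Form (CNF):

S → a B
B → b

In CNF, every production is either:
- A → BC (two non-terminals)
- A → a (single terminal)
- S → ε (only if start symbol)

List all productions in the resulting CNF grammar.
The grammar has no ε-productions or unit productions to eliminate.
S → a B has terminal a in a right-hand side of length ≥ 2: introduce T_a → a and use T_a in place of a.
B → b is already in CNF (single terminal) – keep it.
S → a B becomes S → T_a B.
Resulting CNF grammar (3 productions): T_a → a; B → b; S → T_a B

Final answer: T_a → a; B → b; S → T_a B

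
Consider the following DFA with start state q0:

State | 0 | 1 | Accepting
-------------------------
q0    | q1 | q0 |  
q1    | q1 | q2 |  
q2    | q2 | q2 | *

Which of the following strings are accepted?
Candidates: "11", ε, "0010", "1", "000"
"11": q0 → q0 → q0; q0 is not accepting → rejected
ε: q0; q0 is not accepting → rejected
"0010": q0 → q1 → q1 → q2 → q2; q2 is accepting → accepted
"1": q0 → q0; q0 is not accepting → rejected
"000": q0 → q1 → q1 → q1; q1 is not accepting → rejected

Final answer: "0010"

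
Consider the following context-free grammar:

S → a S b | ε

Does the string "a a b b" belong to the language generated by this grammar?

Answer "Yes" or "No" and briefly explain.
A derivation exists: S ⇒ a S b ⇒ a a S b b ⇒ a a b b (using S → a S b twice, then S → ε).

Final answer: Yes - a valid derivation exists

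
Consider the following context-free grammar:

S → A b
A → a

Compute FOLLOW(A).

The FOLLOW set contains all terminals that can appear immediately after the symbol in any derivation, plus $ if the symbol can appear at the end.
A occurs only in S → A b, where it is immediately followed by the terminal b. So FOLLOW(A) = {b}.

Final answer: {b}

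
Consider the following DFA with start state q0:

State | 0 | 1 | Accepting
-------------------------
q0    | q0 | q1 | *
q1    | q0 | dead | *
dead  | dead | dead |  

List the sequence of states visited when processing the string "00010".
q0 → q0 → q0 → q0 → q1 → q0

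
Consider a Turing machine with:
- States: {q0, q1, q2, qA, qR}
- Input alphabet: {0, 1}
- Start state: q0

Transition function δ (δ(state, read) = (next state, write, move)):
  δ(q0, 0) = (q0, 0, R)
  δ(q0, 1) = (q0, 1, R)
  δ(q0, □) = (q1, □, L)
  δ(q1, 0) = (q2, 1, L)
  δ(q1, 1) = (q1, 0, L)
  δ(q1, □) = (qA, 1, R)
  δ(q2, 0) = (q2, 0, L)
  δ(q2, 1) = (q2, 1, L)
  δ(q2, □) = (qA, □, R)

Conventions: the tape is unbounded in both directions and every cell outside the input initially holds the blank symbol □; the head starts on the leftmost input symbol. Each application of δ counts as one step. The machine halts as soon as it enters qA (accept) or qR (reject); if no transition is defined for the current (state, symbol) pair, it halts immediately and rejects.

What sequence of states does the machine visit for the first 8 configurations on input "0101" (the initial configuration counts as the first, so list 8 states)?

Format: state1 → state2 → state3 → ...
Step 0: [q0]0101 (head at position 0)
Step 1: δ(q0, 0) = (q0, 0, R)  ⊢  0[q0]101 (head at position 1)
Step 2: δ(q0, 1) = (q0, 1, R)  ⊢  01[q0]01 (head at position 2)
Step 3: δ(q0, 0) = (q0, 0, R)  ⊢  010[q0]1 (head at position 3)
Step 4: δ(q0, 1) = (q0, 1, R)  ⊢  0101[q0]□ (head at position 4)
Step 5: δ(q0, □) = (q1, □, L)  ⊢  010[q1]1□ (head at position 3)
Step 6: δ(q1, 1) = (q1, 0, L)  ⊢  01[q1]00□ (head at position 2)
Step 7: δ(q1, 0) = (q2, 1, L)  ⊢  0[q2]110□ (head at position 1)
Reading off the states of these 8 configurations: q0 → q0 → q0 → q0 → q0 → q1 → q1 → q2

Final answer: q0 → q0 → q0 → q0 → q0 → q1 → q1 → q2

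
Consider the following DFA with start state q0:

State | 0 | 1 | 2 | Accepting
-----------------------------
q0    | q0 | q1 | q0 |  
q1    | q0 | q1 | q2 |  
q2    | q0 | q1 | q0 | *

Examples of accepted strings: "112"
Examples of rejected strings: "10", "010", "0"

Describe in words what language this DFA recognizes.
strings over {0,1,2} ending with '12'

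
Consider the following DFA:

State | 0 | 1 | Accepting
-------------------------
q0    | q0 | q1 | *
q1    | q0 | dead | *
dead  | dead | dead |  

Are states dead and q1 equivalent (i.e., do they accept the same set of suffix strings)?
Try the suffix ε (the empty string).
From dead: dead — not accepting.
From q1: q1 — accepting.
The two states disagree on this suffix, so they are not equivalent.

Final answer: No. Distinguishing string: ε (the empty string) - accepted from q1 but not from dead.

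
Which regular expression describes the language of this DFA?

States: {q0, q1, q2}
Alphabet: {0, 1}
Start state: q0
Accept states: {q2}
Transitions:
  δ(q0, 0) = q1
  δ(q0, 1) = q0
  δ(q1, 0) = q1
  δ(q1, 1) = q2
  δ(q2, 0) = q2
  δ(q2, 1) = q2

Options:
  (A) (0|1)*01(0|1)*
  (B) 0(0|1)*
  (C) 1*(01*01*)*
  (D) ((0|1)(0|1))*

Testing sample strings against the DFA:
  '111' -> rejected
  '11' -> rejected
  '0000' -> rejected
  '101' -> accepted
Checking each option for a counterexample:
  (A) (0|1)*01(0|1)*: agrees with the DFA on all strings of length ≤ 4
  (B) 0(0|1)*: '0' is rejected by the DFA but matches the regex → eliminated
  (C) 1*(01*01*)*: ε is rejected by the DFA but matches the regex → eliminated
  (D) ((0|1)(0|1))*: ε is rejected by the DFA but matches the regex → eliminated
Only (A) (0|1)*01(0|1)* is consistent with the DFA.

Final answer: (A) (0|1)*01(0|1)*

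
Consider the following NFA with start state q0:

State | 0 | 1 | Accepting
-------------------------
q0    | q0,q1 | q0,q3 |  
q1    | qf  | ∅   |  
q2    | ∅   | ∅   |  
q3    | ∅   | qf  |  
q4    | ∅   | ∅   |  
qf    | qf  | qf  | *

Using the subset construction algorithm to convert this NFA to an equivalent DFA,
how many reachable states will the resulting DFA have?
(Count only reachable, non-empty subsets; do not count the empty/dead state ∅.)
Start subset: {q0}
{q0}: on 0 → {q0, q1}, on 1 → {q0, q3}
{q0, q1}: on 0 → {q0, q1, qf}, on 1 → {q0, q3}
{q0, q3}: on 0 → {q0, q1}, on 1 → {q0, q3, qf}
{q0, q1, qf}: on 0 → {q0, q1, qf}, on 1 → {q0, q3, qf}
{q0, q3, qf}: on 0 → {q0, q1, qf}, on 1 → {q0, q3, qf}
Reachable non-empty subsets: {q0}, {q0, q1}, {q0, q3}, {q0, q1, qf}, {q0, q3, qf} — 5 in total.

Final answer: 5 states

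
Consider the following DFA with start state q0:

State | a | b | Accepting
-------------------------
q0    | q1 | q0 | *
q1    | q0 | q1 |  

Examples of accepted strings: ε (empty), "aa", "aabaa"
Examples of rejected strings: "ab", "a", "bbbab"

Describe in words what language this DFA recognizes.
strings over {a,b} with an even number of a's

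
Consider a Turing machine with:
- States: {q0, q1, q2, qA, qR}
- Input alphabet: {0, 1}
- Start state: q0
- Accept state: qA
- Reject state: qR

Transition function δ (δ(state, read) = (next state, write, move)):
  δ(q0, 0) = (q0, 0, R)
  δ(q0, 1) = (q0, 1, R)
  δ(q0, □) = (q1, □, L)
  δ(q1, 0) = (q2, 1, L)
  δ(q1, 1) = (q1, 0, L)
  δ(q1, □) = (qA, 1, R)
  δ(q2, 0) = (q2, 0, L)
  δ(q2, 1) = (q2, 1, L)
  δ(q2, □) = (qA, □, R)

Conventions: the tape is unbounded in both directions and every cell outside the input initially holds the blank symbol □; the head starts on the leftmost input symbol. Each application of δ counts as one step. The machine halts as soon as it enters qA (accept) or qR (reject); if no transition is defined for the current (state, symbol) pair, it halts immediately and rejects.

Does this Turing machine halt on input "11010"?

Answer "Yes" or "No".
Step 0: [q0]11010 (head at position 0)
Step 1: δ(q0, 1) = (q0, 1, R)  ⊢  1[q0]1010 (head at position 1)
Step 2: δ(q0, 1) = (q0, 1, R)  ⊢  11[q0]010 (head at position 2)
Step 3: δ(q0, 0) = (q0, 0, R)  ⊢  110[q0]10 (head at position 3)
Step 4: δ(q0, 1) = (q0, 1, R)  ⊢  1101[q0]0 (head at position 4)
Step 5: δ(q0, 0) = (q0, 0, R)  ⊢  11010[q0]□ (head at position 5)
Step 6: δ(q0, □) = (q1, □, L)  ⊢  1101[q1]0□ (head at position 4)
Step 7: δ(q1, 0) = (q2, 1, L)  ⊢  110[q2]11□ (head at position 3)
Step 8: δ(q2, 1) = (q2, 1, L)  ⊢  11[q2]011□ (head at position 2)
Step 9: δ(q2, 0) = (q2, 0, L)  ⊢  1[q2]1011□ (head at position 1)
Step 10: δ(q2, 1) = (q2, 1, L)  ⊢  [q2]11011□ (head at position 0)
Step 11: δ(q2, 1) = (q2, 1, L)  ⊢  [q2]□11011□ (head at position -1)
Step 12: δ(q2, □) = (qA, □, R)  ⊢  □[qA]11011□ (head at position 0)
The machine is in qA, so it halts and accepts.
It halts after 12 steps.

Final answer: Yes - halts after 12 steps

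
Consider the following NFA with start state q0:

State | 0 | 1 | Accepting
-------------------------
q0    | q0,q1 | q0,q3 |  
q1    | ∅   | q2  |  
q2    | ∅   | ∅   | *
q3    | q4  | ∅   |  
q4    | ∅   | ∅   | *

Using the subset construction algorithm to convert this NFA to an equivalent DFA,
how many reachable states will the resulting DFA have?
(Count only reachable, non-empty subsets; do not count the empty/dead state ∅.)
Start subset: {q0}
{q0}: on 0 → {q0, q1}, on 1 → {q0, q3}
{q0, q1}: on 0 → {q0, q1}, on 1 → {q0, q2, q3}
{q0, q3}: on 0 → {q0, q1, q4}, on 1 → {q0, q3}
{q0, q2, q3}: on 0 → {q0, q1, q4}, on 1 → {q0, q3}
{q0, q1, q4}: on 0 → {q0, q1}, on 1 → {q0, q2, q3}
Reachable non-empty subsets: {q0}, {q0, q1}, {q0, q3}, {q0, q2, q3}, {q0, q1, q4} — 5 in total.

Final answer: 5 states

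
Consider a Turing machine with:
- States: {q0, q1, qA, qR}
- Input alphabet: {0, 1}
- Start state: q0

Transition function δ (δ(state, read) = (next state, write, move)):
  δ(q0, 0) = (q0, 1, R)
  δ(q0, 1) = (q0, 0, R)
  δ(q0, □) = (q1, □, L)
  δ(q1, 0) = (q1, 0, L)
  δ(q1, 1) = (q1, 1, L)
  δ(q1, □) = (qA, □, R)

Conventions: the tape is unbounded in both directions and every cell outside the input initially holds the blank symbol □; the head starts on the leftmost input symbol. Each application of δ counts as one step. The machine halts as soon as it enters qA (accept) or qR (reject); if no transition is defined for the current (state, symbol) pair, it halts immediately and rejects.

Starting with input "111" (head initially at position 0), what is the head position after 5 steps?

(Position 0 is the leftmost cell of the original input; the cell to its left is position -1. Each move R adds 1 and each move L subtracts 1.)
Step 0: [q0]111 (head at position 0)
Step 1: δ(q0, 1) = (q0, 0, R)  ⊢  0[q0]11 (head at position 1)
Step 2: δ(q0, 1) = (q0, 0, R)  ⊢  00[q0]1 (head at position 2)
Step 3: δ(q0, 1) = (q0, 0, R)  ⊢  000[q0]□ (head at position 3)
Step 4: δ(q0, □) = (q1, □, L)  ⊢  00[q1]0□ (head at position 2)
Step 5: δ(q1, 0) = (q1, 0, L)  ⊢  0[q1]00□ (head at position 1)
Head position after 5 steps: 1

Final answer: Position 1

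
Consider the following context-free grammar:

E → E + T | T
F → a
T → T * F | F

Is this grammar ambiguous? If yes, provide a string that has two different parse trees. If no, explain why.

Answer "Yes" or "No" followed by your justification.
This is the standard stratified expression grammar: '+' is introduced only by the left-recursive rule E → E + T and '*' only by the left-recursive rule T → T * F, with F → a. For any string, the last '+' must be the one produced at the root E (everything after it is a T containing no '+'), and likewise within each T the last '*' is produced at its root. This fixes the parse tree uniquely (left-associative, '*' binding tighter than '+'), so every string has exactly one parse tree.

Final answer: No - the grammar is unambiguous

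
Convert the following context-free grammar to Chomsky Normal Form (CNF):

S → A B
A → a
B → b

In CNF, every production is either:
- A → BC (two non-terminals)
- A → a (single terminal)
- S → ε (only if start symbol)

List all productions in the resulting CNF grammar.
The grammar has no ε-productions or unit productions to eliminate.
S → A B is already in CNF (two non-terminals) – keep it.
A → a is already in CNF (single terminal) – keep it.
B → b is already in CNF (single terminal) – keep it.
Resulting CNF grammar (3 productions): A → a; B → b; S → A B

Final answer: A → a; B → b; S → A B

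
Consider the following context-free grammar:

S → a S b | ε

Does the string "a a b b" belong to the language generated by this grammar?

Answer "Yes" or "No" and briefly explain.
A derivation exists: S ⇒ a S b ⇒ a a S b b ⇒ a a b b (using S → a S b twice, then S → ε).

Final answer: Yes - a valid derivation exists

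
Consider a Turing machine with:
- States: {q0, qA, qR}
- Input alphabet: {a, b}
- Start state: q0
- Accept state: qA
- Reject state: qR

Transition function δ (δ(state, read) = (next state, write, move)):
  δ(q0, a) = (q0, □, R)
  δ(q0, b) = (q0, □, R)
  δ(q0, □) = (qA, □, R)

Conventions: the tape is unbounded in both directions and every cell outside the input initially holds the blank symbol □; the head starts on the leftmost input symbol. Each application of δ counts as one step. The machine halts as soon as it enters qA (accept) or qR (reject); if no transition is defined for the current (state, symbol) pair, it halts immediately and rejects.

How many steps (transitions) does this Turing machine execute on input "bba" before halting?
Step 0: [q0]bba (head at position 0)
Step 1: δ(q0, b) = (q0, □, R)  ⊢  □[q0]ba (head at position 1)
Step 2: δ(q0, b) = (q0, □, R)  ⊢  □□[q0]a (head at position 2)
Step 3: δ(q0, a) = (q0, □, R)  ⊢  □□□[q0]□ (head at position 3)
Step 4: δ(q0, □) = (qA, □, R)  ⊢  □□□□[qA]□ (head at position 4)
The machine is in qA, so it halts and accepts.
Number of transitions executed: 4.

Final answer: 4 steps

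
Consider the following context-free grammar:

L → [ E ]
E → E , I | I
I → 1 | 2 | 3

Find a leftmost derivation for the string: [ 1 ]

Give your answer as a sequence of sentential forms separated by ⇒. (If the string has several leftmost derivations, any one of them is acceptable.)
Start with L.
Step 1: the leftmost non-terminal is L; apply L → [ E ]:  [ E ]
Step 2: the leftmost non-terminal is E; apply E → I:  [ I ]
Step 3: the leftmost non-terminal is I; apply I → 1:  [ 1 ]

Final answer: L ⇒ [ E ] ⇒ [ I ] ⇒ [ 1 ]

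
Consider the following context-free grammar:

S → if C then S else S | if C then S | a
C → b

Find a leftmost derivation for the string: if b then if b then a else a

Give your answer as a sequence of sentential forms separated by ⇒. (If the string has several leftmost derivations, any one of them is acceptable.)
Start with S.
Step 1: the leftmost non-terminal is S; apply S → if C then S:  if C then S
Step 2: the leftmost non-terminal is C; apply C → b:  if b then S
Step 3: the leftmost non-terminal is S; apply S → if C then S else S:  if b then if C then S else S
Step 4: the leftmost non-terminal is C; apply C → b:  if b then if b then S else S
Step 5: the leftmost non-terminal is S; apply S → a:  if b then if b then a else S
Step 6: the leftmost non-terminal is S; apply S → a:  if b then if b then a else a

Final answer: S ⇒ if C then S ⇒ if b then S ⇒ if b then if C then S else S ⇒ if b then if b then S else S ⇒ if b then if b then a else S ⇒ if b then if b then a else a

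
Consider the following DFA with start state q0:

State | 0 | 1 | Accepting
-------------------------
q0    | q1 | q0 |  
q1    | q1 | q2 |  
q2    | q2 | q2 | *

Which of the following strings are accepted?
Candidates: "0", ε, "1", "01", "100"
"0": q0 → q1; q1 is not accepting → rejected
ε: q0; q0 is not accepting → rejected
"1": q0 → q0; q0 is not accepting → rejected
"01": q0 → q1 → q2; q2 is accepting → accepted
"100": q0 → q0 → q1 → q1; q1 is not accepting → rejected

Final answer: "01"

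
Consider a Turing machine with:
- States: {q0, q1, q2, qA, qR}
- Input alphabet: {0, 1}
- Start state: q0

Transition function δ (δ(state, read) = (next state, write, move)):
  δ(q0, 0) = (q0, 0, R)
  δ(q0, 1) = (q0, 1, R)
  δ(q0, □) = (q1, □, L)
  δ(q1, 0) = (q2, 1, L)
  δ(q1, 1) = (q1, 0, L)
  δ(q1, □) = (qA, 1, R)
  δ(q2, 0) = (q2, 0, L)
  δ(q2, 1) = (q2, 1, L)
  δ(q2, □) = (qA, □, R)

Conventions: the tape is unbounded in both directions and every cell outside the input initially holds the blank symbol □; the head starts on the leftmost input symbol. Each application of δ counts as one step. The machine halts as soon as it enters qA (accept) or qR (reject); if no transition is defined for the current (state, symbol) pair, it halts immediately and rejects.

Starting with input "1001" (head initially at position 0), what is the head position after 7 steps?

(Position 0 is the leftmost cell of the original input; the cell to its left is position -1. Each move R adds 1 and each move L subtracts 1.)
Step 0: [q0]1001 (head at position 0)
Step 1: δ(q0, 1) = (q0, 1, R)  ⊢  1[q0]001 (head at position 1)
Step 2: δ(q0, 0) = (q0, 0, R)  ⊢  10[q0]01 (head at position 2)
Step 3: δ(q0, 0) = (q0, 0, R)  ⊢  100[q0]1 (head at position 3)
Step 4: δ(q0, 1) = (q0, 1, R)  ⊢  1001[q0]□ (head at position 4)
Step 5: δ(q0, □) = (q1, □, L)  ⊢  100[q1]1□ (head at position 3)
Step 6: δ(q1, 1) = (q1, 0, L)  ⊢  10[q1]00□ (head at position 2)
Step 7: δ(q1, 0) = (q2, 1, L)  ⊢  1[q2]010□ (head at position 1)
Head position after 7 steps: 1

Final answer: Position 1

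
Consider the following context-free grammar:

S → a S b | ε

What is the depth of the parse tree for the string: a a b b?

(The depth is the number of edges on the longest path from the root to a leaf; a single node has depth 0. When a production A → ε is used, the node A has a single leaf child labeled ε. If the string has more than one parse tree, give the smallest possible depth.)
The only parse tree applies S → a S b 2 times (once per matching a…b pair) and then S → ε.
The S nodes sit at depths 0, 1, …, 2; the innermost S (depth 2) has the single child ε at depth 3.
The terminal leaves a, b are at depths 1..2, so the longest root-to-leaf path is S → S → … → S → ε with 3 edges.
Depth = 3.

Final answer: 3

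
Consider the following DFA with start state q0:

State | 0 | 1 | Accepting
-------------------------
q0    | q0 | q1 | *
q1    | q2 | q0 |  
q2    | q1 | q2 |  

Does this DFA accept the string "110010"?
Start in q0.
Read '1': q0 → q1
Read '1': q1 → q0
Read '0': q0 → q0
Read '0': q0 → q0
Read '1': q0 → q1
Read '0': q1 → q2
Final state q2 is not accepting, so the string is rejected.

Final answer: No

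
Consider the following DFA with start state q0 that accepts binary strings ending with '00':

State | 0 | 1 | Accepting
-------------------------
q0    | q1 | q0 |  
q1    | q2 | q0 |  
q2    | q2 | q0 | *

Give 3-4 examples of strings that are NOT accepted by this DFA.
Any strings that end in a non-accepting state work; for example:
"001": q0 → q1 → q2 → q0; q0 is not accepting → rejected
"111": q0 → q0 → q0 → q0; q0 is not accepting → rejected
"0011": q0 → q1 → q2 → q0 → q0; q0 is not accepting → rejected
"1110": q0 → q0 → q0 → q0 → q1; q1 is not accepting → rejected

Final answer: "001", "111", "0011", "1110"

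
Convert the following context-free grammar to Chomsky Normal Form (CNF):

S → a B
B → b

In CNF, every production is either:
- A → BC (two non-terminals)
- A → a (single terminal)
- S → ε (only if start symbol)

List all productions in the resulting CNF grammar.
The grammar has no ε-productions or unit productions to eliminate.
S → a B has terminal a in a right-hand side of length ≥ 2: introduce T_a → a and use T_a in place of a.
B → b is already in CNF (single terminal) – keep it.
S → a B becomes S → T_a B.
Resulting CNF grammar (3 productions): T_a → a; B → b; S → T_a B

Final answer: T_a → a; B → b; S → T_a B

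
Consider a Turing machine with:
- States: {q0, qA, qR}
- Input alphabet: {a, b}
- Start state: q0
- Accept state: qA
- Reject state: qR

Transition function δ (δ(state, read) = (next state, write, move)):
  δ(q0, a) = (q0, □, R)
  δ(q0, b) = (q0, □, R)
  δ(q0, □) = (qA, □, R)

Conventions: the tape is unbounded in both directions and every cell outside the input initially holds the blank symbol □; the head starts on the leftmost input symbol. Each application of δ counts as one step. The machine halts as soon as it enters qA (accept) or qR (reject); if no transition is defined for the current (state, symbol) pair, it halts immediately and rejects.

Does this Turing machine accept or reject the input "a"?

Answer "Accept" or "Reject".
Step 0: [q0]a (head at position 0)
Step 1: δ(q0, a) = (q0, □, R)  ⊢  □[q0]□ (head at position 1)
Step 2: δ(q0, □) = (qA, □, R)  ⊢  □□[qA]□ (head at position 2)
The machine is in qA, so it halts and accepts.

Final answer: Accept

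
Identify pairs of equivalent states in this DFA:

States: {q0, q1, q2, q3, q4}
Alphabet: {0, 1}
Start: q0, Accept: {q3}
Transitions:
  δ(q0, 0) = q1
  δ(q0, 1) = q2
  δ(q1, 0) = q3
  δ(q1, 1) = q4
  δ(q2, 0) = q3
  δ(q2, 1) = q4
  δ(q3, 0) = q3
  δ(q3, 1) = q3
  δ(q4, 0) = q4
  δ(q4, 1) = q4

Using the table-filling algorithm:
Round 0 – mark pairs where exactly one state is accepting: (q0,q3), (q1,q3), (q2,q3), (q3,q4)
Round 1 – newly marked: (q0,q1) [on 0: q1 vs q3, already marked]; (q0,q2) [on 0: q1 vs q3, already marked]; (q1,q4) [on 0: q3 vs q4, already marked]; (q2,q4) [on 0: q3 vs q4, already marked]
Round 2 – newly marked: (q0,q4) [on 0: q1 vs q4, already marked]
No further pairs can be marked.
(q1, q2) unmarked: δ(q1,0)=q3, δ(q2,0)=q3; δ(q1,1)=q4, δ(q2,1)=q4 → equivalent
Equivalent pairs: (q1, q2)

Final answer: Equivalent pairs: (q1, q2)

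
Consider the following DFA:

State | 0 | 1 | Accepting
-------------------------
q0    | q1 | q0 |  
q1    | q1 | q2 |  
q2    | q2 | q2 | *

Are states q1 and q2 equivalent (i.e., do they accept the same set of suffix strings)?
Try the suffix ε (the empty string).
From q1: q1 — not accepting.
From q2: q2 — accepting.
The two states disagree on this suffix, so they are not equivalent.

Final answer: No. Distinguishing string: ε (the empty string) - accepted from q2 but not from q1.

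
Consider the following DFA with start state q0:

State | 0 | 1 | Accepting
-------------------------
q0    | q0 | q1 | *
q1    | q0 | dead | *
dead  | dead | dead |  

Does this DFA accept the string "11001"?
Start in q0.
Read '1': q0 → q1
Read '1': q1 → dead
Read '0': dead → dead
Read '0': dead → dead
Read '1': dead → dead
Final state dead is not accepting, so the string is rejected.

Final answer: No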